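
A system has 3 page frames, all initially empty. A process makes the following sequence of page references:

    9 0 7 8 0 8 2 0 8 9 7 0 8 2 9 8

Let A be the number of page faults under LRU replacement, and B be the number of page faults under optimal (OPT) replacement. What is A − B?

2

Under LRU: F F F F . . F . . F F F F F F . → 11 faults.
Under OPT: F F F F . . F . . F F . . F F . → 9 faults.
A − B = 11 − 9 = 2.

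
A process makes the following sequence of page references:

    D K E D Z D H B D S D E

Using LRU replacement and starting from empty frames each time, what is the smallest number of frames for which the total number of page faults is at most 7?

6

f=1: 12 faults
f=2: 10 faults
f=3: 8 faults
f=4: 8 faults
f=5: 8 faults
f=6: 7 faults
f=7: 7 faults
Smallest f with faults ≤ 7 is 6.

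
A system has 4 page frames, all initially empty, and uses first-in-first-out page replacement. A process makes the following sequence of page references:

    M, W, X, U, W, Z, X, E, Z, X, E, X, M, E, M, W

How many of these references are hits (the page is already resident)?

M → miss, frames (M)
W → miss, frames (M W)
X → miss, frames (M W X)
U → miss, frames (M W X U)
W → hit
Z → miss, evict M, frames (W X U Z)
X → hit
E → miss, evict W, frames (X U Z E)
Z → hit
X → hit
E → hit
X → hit
M → miss, evict X, frames (U Z E M)
E → hit
M → hit
W → miss, evict U, frames (Z E M W)
Hits: 8.

8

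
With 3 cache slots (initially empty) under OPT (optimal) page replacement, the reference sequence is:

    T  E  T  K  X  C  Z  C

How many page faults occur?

T -> miss, frames (T)
E -> miss, frames (T E)
T -> hit
K -> miss, frames (T E K)
X -> miss, evict K, frames (T E X)
C -> miss, evict X, frames (T E C)
Z -> miss, evict E, frames (T C Z)
C -> hit
Page faults: 6.

6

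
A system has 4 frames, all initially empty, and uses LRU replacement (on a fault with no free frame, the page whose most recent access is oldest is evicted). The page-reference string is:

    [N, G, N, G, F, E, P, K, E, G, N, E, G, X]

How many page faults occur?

N → fault, frames {N}
G → fault, frames {N,G}
N → hit
G → hit
F → fault, frames {N,G,F}
E → fault, frames {N,G,F,E}
P → fault, evict N, frames {G,F,E,P}
K → fault, evict G, frames {F,E,P,K}
E → hit
G → fault, evict F, frames {P,K,E,G}
N → fault, evict P, frames {K,E,G,N}
E → hit
G → hit
X → fault, evict K, frames {N,E,G,X}
Page faults: 9.

9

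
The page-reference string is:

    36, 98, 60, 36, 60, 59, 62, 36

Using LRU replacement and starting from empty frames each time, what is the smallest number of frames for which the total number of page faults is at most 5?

f=1: 8 faults
f=2: 7 faults
f=3: 6 faults
f=4: 5 faults
f=5: 5 faults
Smallest f with faults ≤ 5 is 4.

4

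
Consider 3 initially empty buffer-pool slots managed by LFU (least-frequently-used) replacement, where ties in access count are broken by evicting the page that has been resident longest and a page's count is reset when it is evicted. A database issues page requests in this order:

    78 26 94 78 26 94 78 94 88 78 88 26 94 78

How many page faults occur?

5

78: miss, frames [78]
26: miss, frames [78, 26]
94: miss, frames [78, 26, 94]
78: hit
26: hit
94: hit
78: hit
94: hit
88: miss, evict 26, frames [78, 94, 88]
78: hit
88: hit
26: miss, evict 88, frames [78, 94, 26]
94: hit
78: hit
Page faults: 5.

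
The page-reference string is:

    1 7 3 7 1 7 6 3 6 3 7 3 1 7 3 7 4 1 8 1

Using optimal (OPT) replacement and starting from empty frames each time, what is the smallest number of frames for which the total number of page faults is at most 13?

f=1: 20 faults
f=2: 12 faults
f=3: 7 faults
f=4: 6 faults
f=5: 6 faults
f=6: 6 faults
Smallest f with faults ≤ 13 is 2.

2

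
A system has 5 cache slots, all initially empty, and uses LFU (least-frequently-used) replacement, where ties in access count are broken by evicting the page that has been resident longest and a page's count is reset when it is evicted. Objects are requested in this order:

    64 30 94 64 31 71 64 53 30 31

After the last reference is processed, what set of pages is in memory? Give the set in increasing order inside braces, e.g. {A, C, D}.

{30, 31, 53, 64, 71}

64: miss, frames [64]
30: miss, frames [64, 30]
94: miss, frames [64, 30, 94]
64: hit
31: miss, frames [64, 30, 94, 31]
71: miss, frames [64, 30, 94, 31, 71]
64: hit
53: miss, evict 30, frames [64, 94, 31, 71, 53]
30: miss, evict 94, frames [64, 31, 71, 53, 30]
31: hit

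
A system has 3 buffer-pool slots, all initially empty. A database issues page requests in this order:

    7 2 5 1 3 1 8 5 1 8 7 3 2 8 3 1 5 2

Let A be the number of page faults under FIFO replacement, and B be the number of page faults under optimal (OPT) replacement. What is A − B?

Under FIFO: F F F F F . F F F . F F F F . F F F → 15 faults.
Under OPT: F F F F F . F . . . F F F . . F F . → 11 faults.
A − B = 15 − 11 = 4.

4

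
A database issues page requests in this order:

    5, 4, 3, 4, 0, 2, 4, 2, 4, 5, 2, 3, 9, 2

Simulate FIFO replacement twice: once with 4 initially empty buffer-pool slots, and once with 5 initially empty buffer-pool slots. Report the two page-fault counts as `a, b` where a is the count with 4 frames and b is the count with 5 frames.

7, 6

4 frames: F F F . F F . . . F . . F . → 7 faults.
5 frames: F F F . F F . . . . . . F . → 6 faults.
6 < 7: adding a frame reduced faults, as is typical.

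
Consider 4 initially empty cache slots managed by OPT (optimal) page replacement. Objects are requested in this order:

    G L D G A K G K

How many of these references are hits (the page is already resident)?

3

G → miss, frames [G]
L → miss, frames [G, L]
D → miss, frames [G, L, D]
G → hit
A → miss, frames [G, L, D, A]
K → miss, evict A, frames [G, L, D, K]
G → hit
K → hit
Hits: 3.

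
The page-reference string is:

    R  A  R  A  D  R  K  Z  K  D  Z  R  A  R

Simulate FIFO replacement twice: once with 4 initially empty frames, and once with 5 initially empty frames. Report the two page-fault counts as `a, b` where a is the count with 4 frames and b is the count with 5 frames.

7, 5

4 frames: F F . . F . F F . . . F F . → 7 faults.
5 frames: F F . . F . F F . . . . . . → 5 faults.
5 < 7: adding a frame reduced faults, as is typical.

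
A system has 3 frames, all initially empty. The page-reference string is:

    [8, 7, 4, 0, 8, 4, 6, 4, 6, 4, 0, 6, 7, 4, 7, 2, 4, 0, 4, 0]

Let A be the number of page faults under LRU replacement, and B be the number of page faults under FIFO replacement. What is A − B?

Under LRU: F F F F F . F . . . F . F F . F . F . . → 11 faults.
Under FIFO: F F F F F . F F . . F . F . . F F F . . → 12 faults.
A − B = 11 − 12 = -1.

-1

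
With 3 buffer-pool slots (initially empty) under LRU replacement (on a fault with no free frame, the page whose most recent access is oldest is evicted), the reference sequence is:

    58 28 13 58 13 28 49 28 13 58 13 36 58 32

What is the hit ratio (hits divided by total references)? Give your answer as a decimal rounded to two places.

58 → fault, frames (58)
28 → fault, frames (58 28)
13 → fault, frames (58 28 13)
58 → hit
13 → hit
28 → hit
49 → fault, evict 58, frames (13 28 49)
28 → hit
13 → hit
58 → fault, evict 49, frames (28 13 58)
13 → hit
36 → fault, evict 28, frames (58 13 36)
58 → hit
32 → fault, evict 13, frames (36 58 32)
Hits: 7 of 14 references → 7/14 = 0.5000.

0.50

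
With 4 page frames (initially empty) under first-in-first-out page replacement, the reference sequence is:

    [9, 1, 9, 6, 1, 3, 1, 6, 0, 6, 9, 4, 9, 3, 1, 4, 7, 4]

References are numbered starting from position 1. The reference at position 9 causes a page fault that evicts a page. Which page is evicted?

9

pos 1: 9: fault, frames (9)
pos 2: 1: fault, frames (9 1)
pos 3: 9: hit
pos 4: 6: fault, frames (9 1 6)
pos 5: 1: hit
pos 6: 3: fault, frames (9 1 6 3)
pos 7: 1: hit
pos 8: 6: hit
pos 9: 0: fault, evict 9, frames (1 6 3 0)
At position 9, page 9 is evicted.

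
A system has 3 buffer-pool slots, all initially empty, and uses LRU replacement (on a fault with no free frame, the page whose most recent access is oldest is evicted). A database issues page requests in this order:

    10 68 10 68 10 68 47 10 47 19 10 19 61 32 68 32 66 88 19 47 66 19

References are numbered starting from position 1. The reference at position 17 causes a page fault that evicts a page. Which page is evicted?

pos 1: 10: miss, frames {10}
pos 2: 68: miss, frames {10,68}
pos 3: 10: hit
pos 4: 68: hit
pos 5: 10: hit
pos 6: 68: hit
pos 7: 47: miss, frames {10,68,47}
pos 8: 10: hit
pos 9: 47: hit
pos 10: 19: miss, evict 68, frames {10,47,19}
pos 11: 10: hit
pos 12: 19: hit
pos 13: 61: miss, evict 47, frames {10,19,61}
pos 14: 32: miss, evict 10, frames {19,61,32}
pos 15: 68: miss, evict 19, frames {61,32,68}
pos 16: 32: hit
pos 17: 66: miss, evict 61, frames {68,32,66}
At position 17, page 61 is evicted.

61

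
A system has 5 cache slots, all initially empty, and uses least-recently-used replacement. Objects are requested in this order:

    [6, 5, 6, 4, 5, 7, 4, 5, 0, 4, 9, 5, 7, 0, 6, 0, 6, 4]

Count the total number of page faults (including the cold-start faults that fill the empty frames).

8

6 → fault, frames {6}
5 → fault, frames {6,5}
6 → hit
4 → fault, frames {5,6,4}
5 → hit
7 → fault, frames {6,4,5,7}
4 → hit
5 → hit
0 → fault, frames {6,7,4,5,0}
4 → hit
9 → fault, evict 6, frames {7,5,0,4,9}
5 → hit
7 → hit
0 → hit
6 → fault, evict 4, frames {9,5,7,0,6}
0 → hit
6 → hit
4 → fault, evict 9, frames {5,7,0,6,4}
Page faults: 8.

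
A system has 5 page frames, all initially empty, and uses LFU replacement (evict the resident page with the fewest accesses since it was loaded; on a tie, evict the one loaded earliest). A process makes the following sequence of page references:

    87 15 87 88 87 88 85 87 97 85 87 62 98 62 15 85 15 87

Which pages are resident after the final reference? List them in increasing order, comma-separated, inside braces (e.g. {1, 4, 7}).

{15, 62, 85, 87, 88}

87: miss, frames [87]
15: miss, frames [87, 15]
87: hit
88: miss, frames [87, 15, 88]
87: hit
88: hit
85: miss, frames [87, 15, 88, 85]
87: hit
97: miss, frames [87, 15, 88, 85, 97]
85: hit
87: hit
62: miss, evict 15, frames [87, 88, 85, 97, 62]
98: miss, evict 97, frames [87, 88, 85, 62, 98]
62: hit
15: miss, evict 98, frames [87, 88, 85, 62, 15]
85: hit
15: hit
87: hit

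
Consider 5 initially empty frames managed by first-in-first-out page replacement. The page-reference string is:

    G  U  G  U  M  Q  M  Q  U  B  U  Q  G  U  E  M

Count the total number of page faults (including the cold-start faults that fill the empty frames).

6

G: fault, frames [G]
U: fault, frames [G, U]
G: hit
U: hit
M: fault, frames [G, U, M]
Q: fault, frames [G, U, M, Q]
M: hit
Q: hit
U: hit
B: fault, frames [G, U, M, Q, B]
U: hit
Q: hit
G: hit
U: hit
E: fault, evict G, frames [U, M, Q, B, E]
M: hit
Page faults: 6.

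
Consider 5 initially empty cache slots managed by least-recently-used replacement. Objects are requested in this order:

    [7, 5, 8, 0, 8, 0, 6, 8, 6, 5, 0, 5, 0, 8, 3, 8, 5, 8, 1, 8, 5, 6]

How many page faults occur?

8

7 -> fault, frames [7]
5 -> fault, frames [7, 5]
8 -> fault, frames [7, 5, 8]
0 -> fault, frames [7, 5, 8, 0]
8 -> hit
0 -> hit
6 -> fault, frames [7, 5, 8, 0, 6]
8 -> hit
6 -> hit
5 -> hit
0 -> hit
5 -> hit
0 -> hit
8 -> hit
3 -> fault, evict 7, frames [6, 5, 0, 8, 3]
8 -> hit
5 -> hit
8 -> hit
1 -> fault, evict 6, frames [0, 3, 5, 8, 1]
8 -> hit
5 -> hit
6 -> fault, evict 0, frames [3, 1, 8, 5, 6]
Page faults: 8.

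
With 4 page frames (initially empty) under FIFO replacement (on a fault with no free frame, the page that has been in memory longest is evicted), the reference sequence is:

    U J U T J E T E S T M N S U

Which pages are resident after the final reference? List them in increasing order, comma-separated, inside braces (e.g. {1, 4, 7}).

U → fault, frames [U]
J → fault, frames [U, J]
U → hit
T → fault, frames [U, J, T]
J → hit
E → fault, frames [U, J, T, E]
T → hit
E → hit
S → fault, evict U, frames [J, T, E, S]
T → hit
M → fault, evict J, frames [T, E, S, M]
N → fault, evict T, frames [E, S, M, N]
S → hit
U → fault, evict E, frames [S, M, N, U]

{M, N, S, U}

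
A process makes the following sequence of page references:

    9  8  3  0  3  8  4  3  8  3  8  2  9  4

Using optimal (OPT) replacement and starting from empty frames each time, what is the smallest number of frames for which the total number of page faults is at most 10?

2

f=1: 14 faults
f=2: 10 faults
f=3: 7 faults
f=4: 6 faults
f=5: 6 faults
f=6: 6 faults
Smallest f with faults ≤ 10 is 2.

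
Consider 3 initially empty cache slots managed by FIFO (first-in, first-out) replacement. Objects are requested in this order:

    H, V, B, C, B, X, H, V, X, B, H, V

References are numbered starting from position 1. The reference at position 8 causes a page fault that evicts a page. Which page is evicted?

C

pos 1: H → miss, frames [H]
pos 2: V → miss, frames [H, V]
pos 3: B → miss, frames [H, V, B]
pos 4: C → miss, evict H, frames [V, B, C]
pos 5: B → hit
pos 6: X → miss, evict V, frames [B, C, X]
pos 7: H → miss, evict B, frames [C, X, H]
pos 8: V → miss, evict C, frames [X, H, V]
At position 8, page C is evicted.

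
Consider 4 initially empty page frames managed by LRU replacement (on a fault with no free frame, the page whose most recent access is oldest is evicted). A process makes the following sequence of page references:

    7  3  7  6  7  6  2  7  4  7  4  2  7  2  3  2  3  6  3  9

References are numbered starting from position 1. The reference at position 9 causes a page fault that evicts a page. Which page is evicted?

pos 1: 7 -> miss, frames {7}
pos 2: 3 -> miss, frames {7,3}
pos 3: 7 -> hit
pos 4: 6 -> miss, frames {3,7,6}
pos 5: 7 -> hit
pos 6: 6 -> hit
pos 7: 2 -> miss, frames {3,7,6,2}
pos 8: 7 -> hit
pos 9: 4 -> miss, evict 3, frames {6,2,7,4}
At position 9, page 3 is evicted.

3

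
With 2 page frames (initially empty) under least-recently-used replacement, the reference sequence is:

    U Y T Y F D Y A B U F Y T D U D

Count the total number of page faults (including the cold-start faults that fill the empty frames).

U: fault, frames [U]
Y: fault, frames [U, Y]
T: fault, evict U, frames [Y, T]
Y: hit
F: fault, evict T, frames [Y, F]
D: fault, evict Y, frames [F, D]
Y: fault, evict F, frames [D, Y]
A: fault, evict D, frames [Y, A]
B: fault, evict Y, frames [A, B]
U: fault, evict A, frames [B, U]
F: fault, evict B, frames [U, F]
Y: fault, evict U, frames [F, Y]
T: fault, evict F, frames [Y, T]
D: fault, evict Y, frames [T, D]
U: fault, evict T, frames [D, U]
D: hit
Page faults: 14.

14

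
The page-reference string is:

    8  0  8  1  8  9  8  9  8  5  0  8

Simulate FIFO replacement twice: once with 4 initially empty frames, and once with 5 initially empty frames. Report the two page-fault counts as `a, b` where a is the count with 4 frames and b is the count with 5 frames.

4 frames: F F . F . F . . . F . F → 6 faults.
5 frames: F F . F . F . . . F . . → 5 faults.
5 < 6: adding a frame reduced faults, as is typical.

6, 5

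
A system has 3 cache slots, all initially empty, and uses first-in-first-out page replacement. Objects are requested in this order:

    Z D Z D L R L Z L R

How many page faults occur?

5

Z: fault, frames [Z]
D: fault, frames [Z, D]
Z: hit
D: hit
L: fault, frames [Z, D, L]
R: fault, evict Z, frames [D, L, R]
L: hit
Z: fault, evict D, frames [L, R, Z]
L: hit
R: hit
Page faults: 5.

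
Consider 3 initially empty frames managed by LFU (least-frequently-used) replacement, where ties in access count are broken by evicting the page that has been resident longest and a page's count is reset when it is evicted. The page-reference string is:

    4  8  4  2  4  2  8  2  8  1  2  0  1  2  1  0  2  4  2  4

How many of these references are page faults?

4 → miss, frames {4}
8 → miss, frames {4,8}
4 → hit
2 → miss, frames {4,8,2}
4 → hit
2 → hit
8 → hit
2 → hit
8 → hit
1 → miss, evict 4, frames {8,2,1}
2 → hit
0 → miss, evict 1, frames {8,2,0}
1 → miss, evict 0, frames {8,2,1}
2 → hit
1 → hit
0 → miss, evict 1, frames {8,2,0}
2 → hit
4 → miss, evict 0, frames {8,2,4}
2 → hit
4 → hit
Page faults: 8.

8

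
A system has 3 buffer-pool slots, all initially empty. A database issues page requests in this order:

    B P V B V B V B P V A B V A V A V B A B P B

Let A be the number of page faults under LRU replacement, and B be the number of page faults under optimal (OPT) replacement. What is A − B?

1

Under LRU: F F F . . . . . . . F F . . . . . . . . F . → 6 faults.
Under OPT: F F F . . . . . . . F . . . . . . . . . F . → 5 faults.
A − B = 6 − 5 = 1.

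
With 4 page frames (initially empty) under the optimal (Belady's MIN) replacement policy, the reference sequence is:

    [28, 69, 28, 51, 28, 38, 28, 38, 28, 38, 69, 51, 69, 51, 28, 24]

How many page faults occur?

28 -> miss, frames {28}
69 -> miss, frames {28,69}
28 -> hit
51 -> miss, frames {28,69,51}
28 -> hit
38 -> miss, frames {28,69,51,38}
28 -> hit
38 -> hit
28 -> hit
38 -> hit
69 -> hit
51 -> hit
69 -> hit
51 -> hit
28 -> hit
24 -> miss, evict 38, frames {28,69,51,24}
Page faults: 5.

5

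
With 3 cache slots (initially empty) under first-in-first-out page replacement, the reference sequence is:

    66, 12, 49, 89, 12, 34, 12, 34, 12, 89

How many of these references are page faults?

6

66: miss, frames {66}
12: miss, frames {66,12}
49: miss, frames {66,12,49}
89: miss, evict 66, frames {12,49,89}
12: hit
34: miss, evict 12, frames {49,89,34}
12: miss, evict 49, frames {89,34,12}
34: hit
12: hit
89: hit
Page faults: 6.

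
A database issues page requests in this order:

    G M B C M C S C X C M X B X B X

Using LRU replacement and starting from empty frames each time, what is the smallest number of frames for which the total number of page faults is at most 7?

4

f=1: 16 faults
f=2: 10 faults
f=3: 8 faults
f=4: 7 faults
f=5: 6 faults
f=6: 6 faults
Smallest f with faults ≤ 7 is 4.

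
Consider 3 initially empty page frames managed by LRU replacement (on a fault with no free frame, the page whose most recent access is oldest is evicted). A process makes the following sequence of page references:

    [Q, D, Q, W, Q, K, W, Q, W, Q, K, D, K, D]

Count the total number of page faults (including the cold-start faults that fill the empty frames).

Q: fault, frames {Q}
D: fault, frames {Q,D}
Q: hit
W: fault, frames {D,Q,W}
Q: hit
K: fault, evict D, frames {W,Q,K}
W: hit
Q: hit
W: hit
Q: hit
K: hit
D: fault, evict W, frames {Q,K,D}
K: hit
D: hit
Page faults: 5.

5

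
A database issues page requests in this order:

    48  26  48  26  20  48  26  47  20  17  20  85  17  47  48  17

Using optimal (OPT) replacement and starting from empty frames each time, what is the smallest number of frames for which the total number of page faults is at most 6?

f=1: 16 faults
f=2: 9 faults
f=3: 7 faults
f=4: 6 faults
f=5: 6 faults
f=6: 6 faults
Smallest f with faults ≤ 6 is 4.

4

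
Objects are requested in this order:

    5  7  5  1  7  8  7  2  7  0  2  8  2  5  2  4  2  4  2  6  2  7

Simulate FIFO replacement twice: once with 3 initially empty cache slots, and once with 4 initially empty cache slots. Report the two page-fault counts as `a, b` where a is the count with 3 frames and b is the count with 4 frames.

14, 11

3 frames: F F . F . F . F F F . F F F . F . . . F F F → 14 faults.
4 frames: F F . F . F . F . F . . . F . F . . . F F F → 11 faults.
11 < 14: adding a frame reduced faults, as is typical.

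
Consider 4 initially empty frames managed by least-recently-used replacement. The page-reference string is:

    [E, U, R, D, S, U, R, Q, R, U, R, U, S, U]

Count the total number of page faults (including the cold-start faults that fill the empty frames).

E: miss, frames [E]
U: miss, frames [E, U]
R: miss, frames [E, U, R]
D: miss, frames [E, U, R, D]
S: miss, evict E, frames [U, R, D, S]
U: hit
R: hit
Q: miss, evict D, frames [S, U, R, Q]
R: hit
U: hit
R: hit
U: hit
S: hit
U: hit
Page faults: 6.

6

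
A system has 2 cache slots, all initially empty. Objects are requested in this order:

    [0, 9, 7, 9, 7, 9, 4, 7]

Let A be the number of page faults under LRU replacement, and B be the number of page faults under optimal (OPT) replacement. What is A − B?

Under LRU: F F F . . . F F → 5 faults.
Under OPT: F F F . . . F . → 4 faults.
A − B = 5 − 4 = 1.

1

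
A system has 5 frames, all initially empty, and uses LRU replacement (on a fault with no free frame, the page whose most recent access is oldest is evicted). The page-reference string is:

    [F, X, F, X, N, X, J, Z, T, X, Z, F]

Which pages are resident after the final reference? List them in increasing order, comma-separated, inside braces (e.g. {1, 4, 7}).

F: miss, frames [F]
X: miss, frames [F, X]
F: hit
X: hit
N: miss, frames [F, X, N]
X: hit
J: miss, frames [F, N, X, J]
Z: miss, frames [F, N, X, J, Z]
T: miss, evict F, frames [N, X, J, Z, T]
X: hit
Z: hit
F: miss, evict N, frames [J, T, X, Z, F]

{F, J, T, X, Z}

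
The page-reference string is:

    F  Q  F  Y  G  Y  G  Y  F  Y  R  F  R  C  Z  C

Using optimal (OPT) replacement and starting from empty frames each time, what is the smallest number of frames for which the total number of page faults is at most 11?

2

f=1: 16 faults
f=2: 8 faults
f=3: 7 faults
f=4: 7 faults
f=5: 7 faults
f=6: 7 faults
f=7: 7 faults
Smallest f with faults ≤ 11 is 2.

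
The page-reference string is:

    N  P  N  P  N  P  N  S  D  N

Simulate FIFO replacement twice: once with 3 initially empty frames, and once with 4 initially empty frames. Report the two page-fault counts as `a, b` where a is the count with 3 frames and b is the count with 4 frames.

3 frames: F F . . . . . F F F → 5 faults.
4 frames: F F . . . . . F F . → 4 faults.
4 < 5: adding a frame reduced faults, as is typical.

5, 4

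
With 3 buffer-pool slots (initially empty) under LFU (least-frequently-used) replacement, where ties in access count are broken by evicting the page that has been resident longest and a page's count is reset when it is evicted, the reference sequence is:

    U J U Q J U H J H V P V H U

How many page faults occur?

U: miss, frames (U)
J: miss, frames (U J)
U: hit
Q: miss, frames (U J Q)
J: hit
U: hit
H: miss, evict Q, frames (U J H)
J: hit
H: hit
V: miss, evict H, frames (U J V)
P: miss, evict V, frames (U J P)
V: miss, evict P, frames (U J V)
H: miss, evict V, frames (U J H)
U: hit
Page faults: 8.

8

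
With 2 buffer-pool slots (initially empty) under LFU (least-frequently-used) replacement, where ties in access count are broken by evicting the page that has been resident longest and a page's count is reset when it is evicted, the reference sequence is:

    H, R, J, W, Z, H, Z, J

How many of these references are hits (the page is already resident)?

H -> miss, frames (H)
R -> miss, frames (H R)
J -> miss, evict H, frames (R J)
W -> miss, evict R, frames (J W)
Z -> miss, evict J, frames (W Z)
H -> miss, evict W, frames (Z H)
Z -> hit
J -> miss, evict H, frames (Z J)
Hits: 1.

1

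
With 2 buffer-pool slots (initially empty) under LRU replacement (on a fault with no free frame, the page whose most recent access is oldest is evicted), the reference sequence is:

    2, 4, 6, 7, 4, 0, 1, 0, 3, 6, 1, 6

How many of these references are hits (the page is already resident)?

2 -> miss, frames (2)
4 -> miss, frames (2 4)
6 -> miss, evict 2, frames (4 6)
7 -> miss, evict 4, frames (6 7)
4 -> miss, evict 6, frames (7 4)
0 -> miss, evict 7, frames (4 0)
1 -> miss, evict 4, frames (0 1)
0 -> hit
3 -> miss, evict 1, frames (0 3)
6 -> miss, evict 0, frames (3 6)
1 -> miss, evict 3, frames (6 1)
6 -> hit
Hits: 2.

2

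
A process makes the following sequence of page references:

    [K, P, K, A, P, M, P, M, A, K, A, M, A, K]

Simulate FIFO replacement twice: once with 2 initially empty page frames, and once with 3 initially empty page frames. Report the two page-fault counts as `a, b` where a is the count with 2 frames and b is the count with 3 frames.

10, 5

2 frames: F F . F . F F . F F . F F F → 10 faults.
3 frames: F F . F . F . . . F . . . . → 5 faults.
5 < 10: adding a frame reduced faults, as is typical.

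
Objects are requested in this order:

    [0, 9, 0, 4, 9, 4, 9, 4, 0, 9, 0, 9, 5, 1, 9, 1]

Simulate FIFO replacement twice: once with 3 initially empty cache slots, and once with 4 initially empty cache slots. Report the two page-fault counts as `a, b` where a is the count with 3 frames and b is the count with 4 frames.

3 frames: F F . F . . . . . . . . F F F . → 6 faults.
4 frames: F F . F . . . . . . . . F F . . → 5 faults.
5 < 6: adding a frame reduced faults, as is typical.

6, 5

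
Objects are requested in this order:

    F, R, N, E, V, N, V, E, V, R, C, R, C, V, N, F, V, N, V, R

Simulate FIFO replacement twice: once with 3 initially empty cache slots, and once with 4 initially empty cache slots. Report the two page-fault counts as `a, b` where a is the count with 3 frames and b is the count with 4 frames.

3 frames: F F F F F . . . . F F . . . F F F . . F → 11 faults.
4 frames: F F F F F . . . . . F F . . F F F . . . → 10 faults.
10 < 11: adding a frame reduced faults, as is typical.

11, 10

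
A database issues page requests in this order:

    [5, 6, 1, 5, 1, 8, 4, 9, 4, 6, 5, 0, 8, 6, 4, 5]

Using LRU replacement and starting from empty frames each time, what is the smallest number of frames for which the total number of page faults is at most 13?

f=1: 16 faults
f=2: 14 faults
f=3: 13 faults
f=4: 12 faults
f=5: 10 faults
f=6: 7 faults
f=7: 7 faults
Smallest f with faults ≤ 13 is 3.

3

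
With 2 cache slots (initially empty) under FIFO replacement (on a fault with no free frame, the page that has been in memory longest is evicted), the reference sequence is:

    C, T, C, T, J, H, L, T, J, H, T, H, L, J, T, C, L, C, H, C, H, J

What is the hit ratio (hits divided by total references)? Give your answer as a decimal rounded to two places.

0.23

C → miss, frames [C]
T → miss, frames [C, T]
C → hit
T → hit
J → miss, evict C, frames [T, J]
H → miss, evict T, frames [J, H]
L → miss, evict J, frames [H, L]
T → miss, evict H, frames [L, T]
J → miss, evict L, frames [T, J]
H → miss, evict T, frames [J, H]
T → miss, evict J, frames [H, T]
H → hit
L → miss, evict H, frames [T, L]
J → miss, evict T, frames [L, J]
T → miss, evict L, frames [J, T]
C → miss, evict J, frames [T, C]
L → miss, evict T, frames [C, L]
C → hit
H → miss, evict C, frames [L, H]
C → miss, evict L, frames [H, C]
H → hit
J → miss, evict H, frames [C, J]
Hits: 5 of 22 references → 5/22 = 0.2273.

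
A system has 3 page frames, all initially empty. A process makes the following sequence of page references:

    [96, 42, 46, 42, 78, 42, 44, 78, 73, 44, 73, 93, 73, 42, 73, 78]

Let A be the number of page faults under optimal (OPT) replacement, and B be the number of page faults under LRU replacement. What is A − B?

Under OPT: F F F . F . F . F . . F . . . F → 8 faults.
Under LRU: F F F . F . F . F . . F . F . F → 9 faults.
A − B = 8 − 9 = -1.

-1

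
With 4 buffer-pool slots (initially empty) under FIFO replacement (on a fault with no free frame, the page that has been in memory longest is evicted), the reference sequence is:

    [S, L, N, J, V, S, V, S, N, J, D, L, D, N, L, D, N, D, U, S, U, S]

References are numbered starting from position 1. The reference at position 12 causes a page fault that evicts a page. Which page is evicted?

pos 1: S: miss, frames (S)
pos 2: L: miss, frames (S L)
pos 3: N: miss, frames (S L N)
pos 4: J: miss, frames (S L N J)
pos 5: V: miss, evict S, frames (L N J V)
pos 6: S: miss, evict L, frames (N J V S)
pos 7: V: hit
pos 8: S: hit
pos 9: N: hit
pos 10: J: hit
pos 11: D: miss, evict N, frames (J V S D)
pos 12: L: miss, evict J, frames (V S D L)
At position 12, page J is evicted.

J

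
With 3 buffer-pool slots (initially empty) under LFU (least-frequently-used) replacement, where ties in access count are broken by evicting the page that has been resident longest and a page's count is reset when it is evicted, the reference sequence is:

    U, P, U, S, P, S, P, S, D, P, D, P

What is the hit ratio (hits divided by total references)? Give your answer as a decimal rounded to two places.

U: miss, frames {U}
P: miss, frames {U,P}
U: hit
S: miss, frames {U,P,S}
P: hit
S: hit
P: hit
S: hit
D: miss, evict U, frames {P,S,D}
P: hit
D: hit
P: hit
Hits: 8 of 12 references → 8/12 = 0.6667.

0.67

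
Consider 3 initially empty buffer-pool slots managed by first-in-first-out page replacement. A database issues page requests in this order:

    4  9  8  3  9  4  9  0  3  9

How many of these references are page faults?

8

4 → fault, frames {4}
9 → fault, frames {4,9}
8 → fault, frames {4,9,8}
3 → fault, evict 4, frames {9,8,3}
9 → hit
4 → fault, evict 9, frames {8,3,4}
9 → fault, evict 8, frames {3,4,9}
0 → fault, evict 3, frames {4,9,0}
3 → fault, evict 4, frames {9,0,3}
9 → hit
Page faults: 8.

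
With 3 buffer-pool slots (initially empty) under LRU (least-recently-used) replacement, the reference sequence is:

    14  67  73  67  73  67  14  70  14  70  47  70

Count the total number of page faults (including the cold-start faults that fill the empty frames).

14 -> fault, frames (14)
67 -> fault, frames (14 67)
73 -> fault, frames (14 67 73)
67 -> hit
73 -> hit
67 -> hit
14 -> hit
70 -> fault, evict 73, frames (67 14 70)
14 -> hit
70 -> hit
47 -> fault, evict 67, frames (14 70 47)
70 -> hit
Page faults: 5.

5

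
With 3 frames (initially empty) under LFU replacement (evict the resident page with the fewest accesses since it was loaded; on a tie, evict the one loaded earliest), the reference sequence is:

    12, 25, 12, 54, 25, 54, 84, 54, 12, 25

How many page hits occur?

12 → miss, frames (12)
25 → miss, frames (12 25)
12 → hit
54 → miss, frames (12 25 54)
25 → hit
54 → hit
84 → miss, evict 12, frames (25 54 84)
54 → hit
12 → miss, evict 84, frames (25 54 12)
25 → hit
Hits: 5.

5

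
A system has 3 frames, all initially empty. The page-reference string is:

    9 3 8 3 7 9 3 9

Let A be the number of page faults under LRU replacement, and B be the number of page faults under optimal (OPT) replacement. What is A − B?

1

Under LRU: F F F . F F . . → 5 faults.
Under OPT: F F F . F . . . → 4 faults.
A − B = 5 − 4 = 1.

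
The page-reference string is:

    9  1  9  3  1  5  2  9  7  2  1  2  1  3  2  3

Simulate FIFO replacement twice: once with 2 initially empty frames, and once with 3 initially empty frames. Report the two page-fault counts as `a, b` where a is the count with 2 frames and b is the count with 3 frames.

2 frames: F F . F . F F F F F F . . F F . → 11 faults.
3 frames: F F . F . F F F F . F F . F . . → 10 faults.
10 < 11: adding a frame reduced faults, as is typical.

11, 10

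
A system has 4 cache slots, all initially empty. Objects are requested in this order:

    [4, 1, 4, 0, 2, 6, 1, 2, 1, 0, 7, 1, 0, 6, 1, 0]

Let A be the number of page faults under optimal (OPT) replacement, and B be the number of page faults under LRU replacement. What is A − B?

-2

Under OPT: F F . F F F . . . . F . . . . . → 6 faults.
Under LRU: F F . F F F F . . . F . . F . . → 8 faults.
A − B = 6 − 8 = -2.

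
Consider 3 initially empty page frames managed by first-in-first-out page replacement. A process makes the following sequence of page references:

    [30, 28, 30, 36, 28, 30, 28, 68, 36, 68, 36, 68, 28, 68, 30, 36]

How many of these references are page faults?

30: fault, frames {30}
28: fault, frames {30,28}
30: hit
36: fault, frames {30,28,36}
28: hit
30: hit
28: hit
68: fault, evict 30, frames {28,36,68}
36: hit
68: hit
36: hit
68: hit
28: hit
68: hit
30: fault, evict 28, frames {36,68,30}
36: hit
Page faults: 5.

5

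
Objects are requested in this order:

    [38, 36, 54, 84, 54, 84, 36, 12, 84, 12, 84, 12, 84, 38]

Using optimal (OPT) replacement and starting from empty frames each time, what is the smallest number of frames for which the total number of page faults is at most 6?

f=1: 14 faults
f=2: 7 faults
f=3: 6 faults
f=4: 5 faults
f=5: 5 faults
Smallest f with faults ≤ 6 is 3.

3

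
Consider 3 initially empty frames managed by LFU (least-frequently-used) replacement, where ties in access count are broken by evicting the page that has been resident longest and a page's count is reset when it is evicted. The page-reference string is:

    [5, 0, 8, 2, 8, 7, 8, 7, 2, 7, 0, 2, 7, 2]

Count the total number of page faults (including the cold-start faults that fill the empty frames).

7

5 → fault, frames (5)
0 → fault, frames (5 0)
8 → fault, frames (5 0 8)
2 → fault, evict 5, frames (0 8 2)
8 → hit
7 → fault, evict 0, frames (8 2 7)
8 → hit
7 → hit
2 → hit
7 → hit
0 → fault, evict 2, frames (8 7 0)
2 → fault, evict 0, frames (8 7 2)
7 → hit
2 → hit
Page faults: 7.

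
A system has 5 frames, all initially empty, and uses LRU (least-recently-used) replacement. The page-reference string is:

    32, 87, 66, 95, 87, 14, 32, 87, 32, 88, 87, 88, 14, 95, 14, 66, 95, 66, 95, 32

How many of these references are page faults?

8

32 -> miss, frames {32}
87 -> miss, frames {32,87}
66 -> miss, frames {32,87,66}
95 -> miss, frames {32,87,66,95}
87 -> hit
14 -> miss, frames {32,66,95,87,14}
32 -> hit
87 -> hit
32 -> hit
88 -> miss, evict 66, frames {95,14,87,32,88}
87 -> hit
88 -> hit
14 -> hit
95 -> hit
14 -> hit
66 -> miss, evict 32, frames {87,88,95,14,66}
95 -> hit
66 -> hit
95 -> hit
32 -> miss, evict 87, frames {88,14,66,95,32}
Page faults: 8.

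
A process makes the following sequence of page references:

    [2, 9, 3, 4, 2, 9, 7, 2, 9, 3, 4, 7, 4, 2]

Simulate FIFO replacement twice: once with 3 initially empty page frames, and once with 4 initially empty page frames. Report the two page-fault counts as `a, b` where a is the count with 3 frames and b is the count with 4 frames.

10, 11

3 frames: F F F F F F F . . F F . . F → 10 faults.
4 frames: F F F F . . F F F F F F . F → 11 faults.
11 > 10: adding a frame increased faults — Belady's anomaly.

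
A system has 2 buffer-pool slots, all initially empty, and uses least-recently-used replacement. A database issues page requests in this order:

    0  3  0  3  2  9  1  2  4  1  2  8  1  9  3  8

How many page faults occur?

14

0 → miss, frames {0}
3 → miss, frames {0,3}
0 → hit
3 → hit
2 → miss, evict 0, frames {3,2}
9 → miss, evict 3, frames {2,9}
1 → miss, evict 2, frames {9,1}
2 → miss, evict 9, frames {1,2}
4 → miss, evict 1, frames {2,4}
1 → miss, evict 2, frames {4,1}
2 → miss, evict 4, frames {1,2}
8 → miss, evict 1, frames {2,8}
1 → miss, evict 2, frames {8,1}
9 → miss, evict 8, frames {1,9}
3 → miss, evict 1, frames {9,3}
8 → miss, evict 9, frames {3,8}
Page faults: 14.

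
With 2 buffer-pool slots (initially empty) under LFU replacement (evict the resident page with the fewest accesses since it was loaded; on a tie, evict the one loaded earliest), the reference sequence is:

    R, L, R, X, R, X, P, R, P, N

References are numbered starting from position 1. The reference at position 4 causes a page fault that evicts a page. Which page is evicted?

pos 1: R → fault, frames (R)
pos 2: L → fault, frames (R L)
pos 3: R → hit
pos 4: X → fault, evict L, frames (R X)
At position 4, page L is evicted.

L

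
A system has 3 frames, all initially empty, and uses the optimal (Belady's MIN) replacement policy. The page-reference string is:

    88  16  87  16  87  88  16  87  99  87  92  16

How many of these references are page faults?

5

88: miss, frames [88]
16: miss, frames [88, 16]
87: miss, frames [88, 16, 87]
16: hit
87: hit
88: hit
16: hit
87: hit
99: miss, evict 88, frames [16, 87, 99]
87: hit
92: miss, evict 99, frames [16, 87, 92]
16: hit
Page faults: 5.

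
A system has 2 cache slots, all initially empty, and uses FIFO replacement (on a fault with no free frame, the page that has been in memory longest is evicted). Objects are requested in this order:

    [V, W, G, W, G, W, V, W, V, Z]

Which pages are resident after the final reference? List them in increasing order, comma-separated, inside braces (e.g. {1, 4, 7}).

{W, Z}

V: miss, frames (V)
W: miss, frames (V W)
G: miss, evict V, frames (W G)
W: hit
G: hit
W: hit
V: miss, evict W, frames (G V)
W: miss, evict G, frames (V W)
V: hit
Z: miss, evict V, frames (W Z)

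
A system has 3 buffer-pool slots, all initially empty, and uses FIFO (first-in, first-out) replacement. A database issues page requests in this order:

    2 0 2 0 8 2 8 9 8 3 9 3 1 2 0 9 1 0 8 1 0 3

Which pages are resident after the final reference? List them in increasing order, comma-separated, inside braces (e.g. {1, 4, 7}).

2 → miss, frames (2)
0 → miss, frames (2 0)
2 → hit
0 → hit
8 → miss, frames (2 0 8)
2 → hit
8 → hit
9 → miss, evict 2, frames (0 8 9)
8 → hit
3 → miss, evict 0, frames (8 9 3)
9 → hit
3 → hit
1 → miss, evict 8, frames (9 3 1)
2 → miss, evict 9, frames (3 1 2)
0 → miss, evict 3, frames (1 2 0)
9 → miss, evict 1, frames (2 0 9)
1 → miss, evict 2, frames (0 9 1)
0 → hit
8 → miss, evict 0, frames (9 1 8)
1 → hit
0 → miss, evict 9, frames (1 8 0)
3 → miss, evict 1, frames (8 0 3)

{0, 3, 8}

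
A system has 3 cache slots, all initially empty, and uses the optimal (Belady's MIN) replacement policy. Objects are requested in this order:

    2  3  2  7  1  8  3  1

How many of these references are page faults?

2: fault, frames [2]
3: fault, frames [2, 3]
2: hit
7: fault, frames [2, 3, 7]
1: fault, evict 7, frames [2, 3, 1]
8: fault, evict 2, frames [3, 1, 8]
3: hit
1: hit
Page faults: 5.

5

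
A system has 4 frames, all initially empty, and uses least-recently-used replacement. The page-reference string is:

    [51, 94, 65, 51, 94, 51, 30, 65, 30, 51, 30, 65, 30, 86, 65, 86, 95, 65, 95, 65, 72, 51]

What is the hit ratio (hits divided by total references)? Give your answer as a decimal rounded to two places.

51 → fault, frames [51]
94 → fault, frames [51, 94]
65 → fault, frames [51, 94, 65]
51 → hit
94 → hit
51 → hit
30 → fault, frames [65, 94, 51, 30]
65 → hit
30 → hit
51 → hit
30 → hit
65 → hit
30 → hit
86 → fault, evict 94, frames [51, 65, 30, 86]
65 → hit
86 → hit
95 → fault, evict 51, frames [30, 65, 86, 95]
65 → hit
95 → hit
65 → hit
72 → fault, evict 30, frames [86, 95, 65, 72]
51 → fault, evict 86, frames [95, 65, 72, 51]
Hits: 14 of 22 references → 14/22 = 0.6364.

0.64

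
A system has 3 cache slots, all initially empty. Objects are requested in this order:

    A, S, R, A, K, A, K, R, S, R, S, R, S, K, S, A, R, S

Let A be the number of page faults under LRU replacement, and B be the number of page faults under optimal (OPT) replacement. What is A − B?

Under LRU: F F F . F . . . F . . . . . . F F . → 7 faults.
Under OPT: F F F . F . . . F . . . . . . F . . → 6 faults.
A − B = 7 − 6 = 1.

1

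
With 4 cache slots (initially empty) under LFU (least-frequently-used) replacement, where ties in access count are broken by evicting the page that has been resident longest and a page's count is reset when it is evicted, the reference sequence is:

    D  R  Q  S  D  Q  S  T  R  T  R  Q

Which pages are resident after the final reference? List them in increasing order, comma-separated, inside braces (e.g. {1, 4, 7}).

{D, Q, R, S}

D -> fault, frames [D]
R -> fault, frames [D, R]
Q -> fault, frames [D, R, Q]
S -> fault, frames [D, R, Q, S]
D -> hit
Q -> hit
S -> hit
T -> fault, evict R, frames [D, Q, S, T]
R -> fault, evict T, frames [D, Q, S, R]
T -> fault, evict R, frames [D, Q, S, T]
R -> fault, evict T, frames [D, Q, S, R]
Q -> hit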